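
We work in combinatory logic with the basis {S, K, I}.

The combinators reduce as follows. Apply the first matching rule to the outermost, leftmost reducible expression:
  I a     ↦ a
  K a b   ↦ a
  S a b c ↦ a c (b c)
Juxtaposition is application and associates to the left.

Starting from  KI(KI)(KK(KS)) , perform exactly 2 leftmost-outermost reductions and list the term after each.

Answer: after 2 steps: KK(KS)

Working:
  start: KI(KI)(KK(KS))
  step 1: I(KK(KS))
  step 2: KK(KS)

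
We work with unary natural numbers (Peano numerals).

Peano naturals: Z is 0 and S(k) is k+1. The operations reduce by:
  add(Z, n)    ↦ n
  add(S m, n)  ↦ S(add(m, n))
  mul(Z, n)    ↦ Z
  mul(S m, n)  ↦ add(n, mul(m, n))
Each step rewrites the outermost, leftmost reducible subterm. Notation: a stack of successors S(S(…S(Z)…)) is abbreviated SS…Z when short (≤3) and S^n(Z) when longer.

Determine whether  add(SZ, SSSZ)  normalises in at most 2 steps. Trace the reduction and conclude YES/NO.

Answer: YES — reaches normal form S^4(Z) in 2 ≤ 2 steps

Reduction:
  start: add(SZ, SSSZ)
  [1] S(add(Z, SSSZ))
  [2] S^4(Z)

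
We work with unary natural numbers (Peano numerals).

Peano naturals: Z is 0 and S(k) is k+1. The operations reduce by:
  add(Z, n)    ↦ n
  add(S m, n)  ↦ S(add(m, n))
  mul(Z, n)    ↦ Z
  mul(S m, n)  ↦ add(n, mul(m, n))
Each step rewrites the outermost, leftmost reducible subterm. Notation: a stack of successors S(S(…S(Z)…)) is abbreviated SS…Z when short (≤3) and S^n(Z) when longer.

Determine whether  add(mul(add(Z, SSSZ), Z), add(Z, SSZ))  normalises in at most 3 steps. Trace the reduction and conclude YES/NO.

  start: add(mul(add(Z, SSSZ), Z), add(Z, SSZ))
  →1  add(mul(SSSZ, Z), add(Z, SSZ))
  →2  add(add(Z, mul(SSZ, Z)), add(Z, SSZ))
  →3  add(mul(SSZ, Z), add(Z, SSZ))

Answer: NO — after 3 steps the term is add(mul(SSZ, Z), add(Z, SSZ)), not yet normal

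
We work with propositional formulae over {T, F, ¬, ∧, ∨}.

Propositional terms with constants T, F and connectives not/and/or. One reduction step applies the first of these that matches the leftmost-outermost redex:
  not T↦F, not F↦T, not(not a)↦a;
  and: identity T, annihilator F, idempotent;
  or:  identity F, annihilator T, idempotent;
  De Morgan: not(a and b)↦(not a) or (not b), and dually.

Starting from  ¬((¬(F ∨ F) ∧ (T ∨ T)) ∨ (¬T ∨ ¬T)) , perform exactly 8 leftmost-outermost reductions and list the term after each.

  start: ¬((¬(F ∨ F) ∧ (T ∨ T)) ∨ (¬T ∨ ¬T))
  step 1: ¬(¬(F ∨ F) ∧ (T ∨ T)) ∧ ¬(¬T ∨ ¬T)
  step 2: (¬¬(F ∨ F) ∨ ¬(T ∨ T)) ∧ ¬(¬T ∨ ¬T)
  step 3: ((F ∨ F) ∨ ¬(T ∨ T)) ∧ ¬(¬T ∨ ¬T)
  step 4: (F ∨ ¬(T ∨ T)) ∧ ¬(¬T ∨ ¬T)
  step 5: ¬(T ∨ T) ∧ ¬(¬T ∨ ¬T)
  step 6: (¬T ∧ ¬T) ∧ ¬(¬T ∨ ¬T)
  step 7: ¬T ∧ ¬(¬T ∨ ¬T)
  step 8: F ∧ ¬(¬T ∨ ¬T)

Answer: after 8 steps: F ∧ ¬(¬T ∨ ¬T)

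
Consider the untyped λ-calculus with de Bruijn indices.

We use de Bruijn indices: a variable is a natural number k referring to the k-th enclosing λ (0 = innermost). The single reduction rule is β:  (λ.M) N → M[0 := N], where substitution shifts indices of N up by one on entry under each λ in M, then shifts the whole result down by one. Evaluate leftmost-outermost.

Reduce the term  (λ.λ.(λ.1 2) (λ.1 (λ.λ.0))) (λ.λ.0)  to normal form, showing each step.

  start: (λ.λ.(λ.1 2) (λ.1 (λ.λ.0))) (λ.λ.0)
  [1] λ.(λ.1 (λ.λ.0)) (λ.1 (λ.λ.0))
  [2] λ.0 (λ.λ.0)

Answer: normal form = λ.0 (λ.λ.0)  (in 2 steps)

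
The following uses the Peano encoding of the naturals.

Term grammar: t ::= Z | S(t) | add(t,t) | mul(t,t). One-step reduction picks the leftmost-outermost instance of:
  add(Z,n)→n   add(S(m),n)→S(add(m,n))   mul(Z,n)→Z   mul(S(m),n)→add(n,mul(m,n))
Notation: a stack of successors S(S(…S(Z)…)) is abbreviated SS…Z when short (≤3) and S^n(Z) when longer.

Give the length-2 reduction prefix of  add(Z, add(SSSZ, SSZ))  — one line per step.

  start: add(Z, add(SSSZ, SSZ))
  step 1: add(SSSZ, SSZ)
  step 2: S(add(SSZ, SSZ))

Answer: after 2 steps: S(add(SSZ, SSZ))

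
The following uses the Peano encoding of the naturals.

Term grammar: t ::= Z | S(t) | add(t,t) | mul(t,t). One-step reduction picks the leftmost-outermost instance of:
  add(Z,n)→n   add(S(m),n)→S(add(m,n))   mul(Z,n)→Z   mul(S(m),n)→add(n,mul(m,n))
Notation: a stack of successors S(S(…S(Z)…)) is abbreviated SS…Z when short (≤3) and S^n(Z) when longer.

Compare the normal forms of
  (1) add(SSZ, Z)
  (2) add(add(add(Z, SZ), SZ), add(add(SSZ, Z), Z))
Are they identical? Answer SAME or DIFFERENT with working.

Term A:
  start: add(SSZ, Z)
  [1] S(add(SZ, Z))
  [2] S(S(add(Z, Z)))
  [3] SSZ

Term B:
  start: add(add(add(Z, SZ), SZ), add(add(SSZ, Z), Z))
  [1] add(add(SZ, SZ), add(add(SSZ, Z), Z))
  [2] add(S(add(Z, SZ)), add(add(SSZ, Z), Z))
  [3] S(add(add(Z, SZ), add(add(SSZ, Z), Z)))
  [4] S(add(SZ, add(add(SSZ, Z), Z)))
  [5] S(S(add(Z, add(add(SSZ, Z), Z))))
  [6] S(S(add(add(SSZ, Z), Z)))
  [7] S(S(add(S(add(SZ, Z)), Z)))
  [8] S(S(S(add(add(SZ, Z), Z))))
  [9] S(S(S(add(S(add(Z, Z)), Z))))
  [10] S(S(S(S(add(add(Z, Z), Z)))))
  [11] S(S(S(S(add(Z, Z)))))
  [12] S^4(Z)

Answer: DIFFERENT — A ⇓ SSZ, B ⇓ S^4(Z)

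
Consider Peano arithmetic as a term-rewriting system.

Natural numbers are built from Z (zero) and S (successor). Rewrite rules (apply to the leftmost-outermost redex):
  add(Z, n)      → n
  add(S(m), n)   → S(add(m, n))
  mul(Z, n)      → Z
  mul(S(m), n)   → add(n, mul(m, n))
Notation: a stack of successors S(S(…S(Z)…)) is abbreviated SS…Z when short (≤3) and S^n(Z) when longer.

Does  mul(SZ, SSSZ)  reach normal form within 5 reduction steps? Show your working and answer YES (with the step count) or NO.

Answer: NO — after 5 steps the term is S(S(S(mul(Z, SSSZ)))), not yet normal

Derivation:
  start: mul(SZ, SSSZ)
  [1] add(SSSZ, mul(Z, SSSZ))
  [2] S(add(SSZ, mul(Z, SSSZ)))
  [3] S(S(add(SZ, mul(Z, SSSZ))))
  [4] S(S(S(add(Z, mul(Z, SSSZ)))))
  [5] S(S(S(mul(Z, SSSZ))))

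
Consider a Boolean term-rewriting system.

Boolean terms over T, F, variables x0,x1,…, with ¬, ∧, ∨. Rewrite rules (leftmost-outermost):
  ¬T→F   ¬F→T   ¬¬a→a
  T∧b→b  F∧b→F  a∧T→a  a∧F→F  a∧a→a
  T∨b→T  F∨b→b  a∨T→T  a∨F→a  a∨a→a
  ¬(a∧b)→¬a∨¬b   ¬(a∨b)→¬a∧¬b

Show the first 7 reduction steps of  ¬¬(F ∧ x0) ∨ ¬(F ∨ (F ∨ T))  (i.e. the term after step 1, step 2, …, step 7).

Answer: after 7 steps: ¬F ∧ ¬T

Derivation:
  start: ¬¬(F ∧ x0) ∨ ¬(F ∨ (F ∨ T))
  step 1: (F ∧ x0) ∨ ¬(F ∨ (F ∨ T))
  step 2: F ∨ ¬(F ∨ (F ∨ T))
  step 3: ¬(F ∨ (F ∨ T))
  step 4: ¬F ∧ ¬(F ∨ T)
  step 5: T ∧ ¬(F ∨ T)
  step 6: ¬(F ∨ T)
  step 7: ¬F ∧ ¬T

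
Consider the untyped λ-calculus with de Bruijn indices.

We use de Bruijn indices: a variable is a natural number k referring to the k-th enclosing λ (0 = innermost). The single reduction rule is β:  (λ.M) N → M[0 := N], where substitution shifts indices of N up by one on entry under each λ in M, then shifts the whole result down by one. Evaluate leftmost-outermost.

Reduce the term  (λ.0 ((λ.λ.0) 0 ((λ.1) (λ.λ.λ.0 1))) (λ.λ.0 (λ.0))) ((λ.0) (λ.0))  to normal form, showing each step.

Answer: normal form = λ.λ.0 (λ.0)  (in 8 steps)

Derivation:
  start: (λ.0 ((λ.λ.0) 0 ((λ.1) (λ.λ.λ.0 1))) (λ.λ.0 (λ.0))) ((λ.0) (λ.0))
  [1] (λ.0) (λ.0) ((λ.λ.0) ((λ.0) (λ.0)) ((λ.(λ.0) (λ.0)) (λ.λ.λ.0 1))) (λ.λ.0 (λ.0))
  [2] (λ.0) ((λ.λ.0) ((λ.0) (λ.0)) ((λ.(λ.0) (λ.0)) (λ.λ.λ.0 1))) (λ.λ.0 (λ.0))
  [3] (λ.λ.0) ((λ.0) (λ.0)) ((λ.(λ.0) (λ.0)) (λ.λ.λ.0 1)) (λ.λ.0 (λ.0))
  [4] (λ.0) ((λ.(λ.0) (λ.0)) (λ.λ.λ.0 1)) (λ.λ.0 (λ.0))
  [5] (λ.(λ.0) (λ.0)) (λ.λ.λ.0 1) (λ.λ.0 (λ.0))
  [6] (λ.0) (λ.0) (λ.λ.0 (λ.0))
  [7] (λ.0) (λ.λ.0 (λ.0))
  [8] λ.λ.0 (λ.0)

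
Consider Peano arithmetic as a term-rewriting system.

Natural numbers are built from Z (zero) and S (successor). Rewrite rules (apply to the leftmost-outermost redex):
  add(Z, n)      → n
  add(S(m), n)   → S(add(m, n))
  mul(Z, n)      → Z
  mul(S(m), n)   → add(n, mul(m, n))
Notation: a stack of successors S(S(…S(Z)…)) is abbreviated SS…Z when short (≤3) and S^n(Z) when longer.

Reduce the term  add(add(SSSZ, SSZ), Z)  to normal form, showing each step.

Answer: normal form = S^5(Z)  (in 10 steps)

Reduction:
  start: add(add(SSSZ, SSZ), Z)
  [1] add(S(add(SSZ, SSZ)), Z)
  [2] S(add(add(SSZ, SSZ), Z))
  [3] S(add(S(add(SZ, SSZ)), Z))
  [4] S(S(add(add(SZ, SSZ), Z)))
  [5] S(S(add(S(add(Z, SSZ)), Z)))
  [6] S(S(S(add(add(Z, SSZ), Z))))
  [7] S(S(S(add(SSZ, Z))))
  [8] S(S(S(S(add(SZ, Z)))))
  [9] S(S(S(S(S(add(Z, Z))))))
  [10] S^5(Z)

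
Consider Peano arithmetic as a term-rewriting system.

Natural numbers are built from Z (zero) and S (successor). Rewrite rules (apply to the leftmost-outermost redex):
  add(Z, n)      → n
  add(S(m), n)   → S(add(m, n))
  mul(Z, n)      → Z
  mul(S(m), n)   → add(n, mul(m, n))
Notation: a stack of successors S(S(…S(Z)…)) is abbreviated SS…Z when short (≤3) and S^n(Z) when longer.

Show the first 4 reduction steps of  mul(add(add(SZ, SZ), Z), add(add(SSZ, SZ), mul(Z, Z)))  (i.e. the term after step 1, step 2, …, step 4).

  start: mul(add(add(SZ, SZ), Z), add(add(SSZ, SZ), mul(Z, Z)))
  →1  mul(add(S(add(Z, SZ)), Z), add(add(SSZ, SZ), mul(Z, Z)))
  →2  mul(S(add(add(Z, SZ), Z)), add(add(SSZ, SZ), mul(Z, Z)))
  →3  add(add(add(SSZ, SZ), mul(Z, Z)), mul(add(add(Z, SZ), Z), add(add(SSZ, SZ), mul(Z, Z))))
  →4  add(add(S(add(SZ, SZ)), mul(Z, Z)), mul(add(add(Z, SZ), Z), add(add(SSZ, SZ), mul(Z, Z))))

Answer: after 4 steps: add(add(S(add(SZ, SZ)), mul(Z, Z)), mul(add(add(Z, SZ), Z), add(add(SSZ, SZ), mul(Z, Z))))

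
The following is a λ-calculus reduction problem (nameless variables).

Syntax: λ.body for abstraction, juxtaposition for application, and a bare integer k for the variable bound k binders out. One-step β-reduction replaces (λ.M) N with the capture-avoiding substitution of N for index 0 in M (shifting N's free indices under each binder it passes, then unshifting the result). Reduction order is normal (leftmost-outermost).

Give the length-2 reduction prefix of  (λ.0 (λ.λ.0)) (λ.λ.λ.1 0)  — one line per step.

  start: (λ.0 (λ.λ.0)) (λ.λ.λ.1 0)
  →1  (λ.λ.λ.1 0) (λ.λ.0)
  →2  λ.λ.1 0

Answer: after 2 steps: λ.λ.1 0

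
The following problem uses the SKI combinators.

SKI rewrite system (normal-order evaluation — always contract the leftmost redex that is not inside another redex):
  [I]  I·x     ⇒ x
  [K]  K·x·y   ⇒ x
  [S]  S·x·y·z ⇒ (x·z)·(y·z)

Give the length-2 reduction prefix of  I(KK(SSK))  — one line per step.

Answer: after 2 steps: K

Derivation:
  start: I(KK(SSK))
  →1  KK(SSK)
  →2  K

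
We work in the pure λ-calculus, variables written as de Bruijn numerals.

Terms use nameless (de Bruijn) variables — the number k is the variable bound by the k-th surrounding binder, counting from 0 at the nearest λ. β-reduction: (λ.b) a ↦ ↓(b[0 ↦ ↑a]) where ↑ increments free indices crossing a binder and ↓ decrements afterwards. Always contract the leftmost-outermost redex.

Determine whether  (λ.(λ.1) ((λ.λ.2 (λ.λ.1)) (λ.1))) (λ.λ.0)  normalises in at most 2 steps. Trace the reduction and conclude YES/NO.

  start: (λ.(λ.1) ((λ.λ.2 (λ.λ.1)) (λ.1))) (λ.λ.0)
  step 1: (λ.λ.λ.0) ((λ.λ.(λ.λ.0) (λ.λ.1)) (λ.λ.λ.0))
  step 2: λ.λ.0

Answer: YES — reaches normal form λ.λ.0 in 2 ≤ 2 steps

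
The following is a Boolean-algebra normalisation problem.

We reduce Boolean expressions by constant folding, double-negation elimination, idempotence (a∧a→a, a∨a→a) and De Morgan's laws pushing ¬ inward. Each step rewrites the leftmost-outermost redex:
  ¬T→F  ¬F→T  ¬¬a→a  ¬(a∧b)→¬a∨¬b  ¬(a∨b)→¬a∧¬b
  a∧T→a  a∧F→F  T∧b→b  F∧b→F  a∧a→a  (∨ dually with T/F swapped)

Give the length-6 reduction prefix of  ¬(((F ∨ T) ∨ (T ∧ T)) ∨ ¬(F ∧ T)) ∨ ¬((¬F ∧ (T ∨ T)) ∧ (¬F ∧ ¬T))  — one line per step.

Answer: after 6 steps: ((F ∧ ¬(T ∧ T)) ∧ ¬¬(F ∧ T)) ∨ ¬((¬F ∧ (T ∨ T)) ∧ (¬F ∧ ¬T))

Derivation:
  start: ¬(((F ∨ T) ∨ (T ∧ T)) ∨ ¬(F ∧ T)) ∨ ¬((¬F ∧ (T ∨ T)) ∧ (¬F ∧ ¬T))
  →1  (¬((F ∨ T) ∨ (T ∧ T)) ∧ ¬¬(F ∧ T)) ∨ ¬((¬F ∧ (T ∨ T)) ∧ (¬F ∧ ¬T))
  →2  ((¬(F ∨ T) ∧ ¬(T ∧ T)) ∧ ¬¬(F ∧ T)) ∨ ¬((¬F ∧ (T ∨ T)) ∧ (¬F ∧ ¬T))
  →3  (((¬F ∧ ¬T) ∧ ¬(T ∧ T)) ∧ ¬¬(F ∧ T)) ∨ ¬((¬F ∧ (T ∨ T)) ∧ (¬F ∧ ¬T))
  →4  (((T ∧ ¬T) ∧ ¬(T ∧ T)) ∧ ¬¬(F ∧ T)) ∨ ¬((¬F ∧ (T ∨ T)) ∧ (¬F ∧ ¬T))
  →5  ((¬T ∧ ¬(T ∧ T)) ∧ ¬¬(F ∧ T)) ∨ ¬((¬F ∧ (T ∨ T)) ∧ (¬F ∧ ¬T))
  →6  ((F ∧ ¬(T ∧ T)) ∧ ¬¬(F ∧ T)) ∨ ¬((¬F ∧ (T ∨ T)) ∧ (¬F ∧ ¬T))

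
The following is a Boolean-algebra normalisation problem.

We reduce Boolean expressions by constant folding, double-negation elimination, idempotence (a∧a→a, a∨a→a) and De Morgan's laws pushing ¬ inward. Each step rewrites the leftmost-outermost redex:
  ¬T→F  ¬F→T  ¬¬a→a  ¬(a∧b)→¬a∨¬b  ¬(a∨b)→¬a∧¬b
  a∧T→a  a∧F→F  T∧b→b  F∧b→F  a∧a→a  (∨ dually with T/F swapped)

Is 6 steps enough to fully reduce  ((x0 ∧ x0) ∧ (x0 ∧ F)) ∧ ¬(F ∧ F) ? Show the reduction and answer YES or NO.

  start: ((x0 ∧ x0) ∧ (x0 ∧ F)) ∧ ¬(F ∧ F)
  step 1: (x0 ∧ (x0 ∧ F)) ∧ ¬(F ∧ F)
  step 2: (x0 ∧ F) ∧ ¬(F ∧ F)
  step 3: F ∧ ¬(F ∧ F)
  step 4: F

Answer: YES — reaches normal form F in 4 ≤ 6 steps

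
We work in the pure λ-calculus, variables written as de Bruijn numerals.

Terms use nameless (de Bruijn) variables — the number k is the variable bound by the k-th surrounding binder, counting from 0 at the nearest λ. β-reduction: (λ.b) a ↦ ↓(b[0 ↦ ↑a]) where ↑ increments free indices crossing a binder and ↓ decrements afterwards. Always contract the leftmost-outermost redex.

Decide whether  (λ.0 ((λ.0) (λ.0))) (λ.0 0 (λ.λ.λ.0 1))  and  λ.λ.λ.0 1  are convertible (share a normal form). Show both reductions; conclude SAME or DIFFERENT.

Answer: SAME — A ⇓ λ.λ.λ.0 1, B ⇓ λ.λ.λ.0 1

Derivation:
Term A:
  start: (λ.0 ((λ.0) (λ.0))) (λ.0 0 (λ.λ.λ.0 1))
  [1] (λ.0 0 (λ.λ.λ.0 1)) ((λ.0) (λ.0))
  [2] (λ.0) (λ.0) ((λ.0) (λ.0)) (λ.λ.λ.0 1)
  [3] (λ.0) ((λ.0) (λ.0)) (λ.λ.λ.0 1)
  [4] (λ.0) (λ.0) (λ.λ.λ.0 1)
  [5] (λ.0) (λ.λ.λ.0 1)
  [6] λ.λ.λ.0 1

Term B:
  start: λ.λ.λ.0 1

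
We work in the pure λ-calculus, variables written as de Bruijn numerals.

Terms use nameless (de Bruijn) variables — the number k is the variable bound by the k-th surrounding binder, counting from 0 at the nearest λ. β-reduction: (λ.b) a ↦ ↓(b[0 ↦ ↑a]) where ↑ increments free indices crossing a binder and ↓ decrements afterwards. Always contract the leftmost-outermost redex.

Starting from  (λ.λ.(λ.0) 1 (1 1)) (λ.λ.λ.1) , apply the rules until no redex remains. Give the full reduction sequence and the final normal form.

  start: (λ.λ.(λ.0) 1 (1 1)) (λ.λ.λ.1)
  step 1: λ.(λ.0) (λ.λ.λ.1) ((λ.λ.λ.1) (λ.λ.λ.1))
  step 2: λ.(λ.λ.λ.1) ((λ.λ.λ.1) (λ.λ.λ.1))
  step 3: λ.λ.λ.1

Answer: normal form = λ.λ.λ.1  (in 3 steps)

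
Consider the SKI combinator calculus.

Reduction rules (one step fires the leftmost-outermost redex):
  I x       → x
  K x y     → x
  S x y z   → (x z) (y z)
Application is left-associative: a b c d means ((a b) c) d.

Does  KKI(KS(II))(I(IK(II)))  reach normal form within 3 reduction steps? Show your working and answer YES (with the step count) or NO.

Answer: YES — reaches normal form S in 3 ≤ 3 steps

Working:
  start: KKI(KS(II))(I(IK(II)))
  →1  K(KS(II))(I(IK(II)))
  →2  KS(II)
  →3  S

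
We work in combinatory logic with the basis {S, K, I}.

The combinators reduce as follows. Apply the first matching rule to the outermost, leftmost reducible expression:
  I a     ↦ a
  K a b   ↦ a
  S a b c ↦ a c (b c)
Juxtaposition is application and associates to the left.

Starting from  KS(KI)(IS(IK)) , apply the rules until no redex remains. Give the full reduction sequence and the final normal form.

  start: KS(KI)(IS(IK))
  step 1: S(IS(IK))
  step 2: S(S(IK))
  step 3: S(SK)

Answer: normal form = S(SK)  (in 3 steps)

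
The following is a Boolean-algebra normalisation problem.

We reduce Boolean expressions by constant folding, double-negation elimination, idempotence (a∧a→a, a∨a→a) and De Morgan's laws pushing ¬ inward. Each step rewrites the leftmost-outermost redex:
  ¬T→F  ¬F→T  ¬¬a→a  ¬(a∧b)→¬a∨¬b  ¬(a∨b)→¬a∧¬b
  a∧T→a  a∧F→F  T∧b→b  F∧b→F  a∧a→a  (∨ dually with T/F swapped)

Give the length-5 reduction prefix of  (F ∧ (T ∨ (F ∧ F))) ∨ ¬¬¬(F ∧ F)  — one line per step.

Answer: after 5 steps: ¬F

Derivation:
  start: (F ∧ (T ∨ (F ∧ F))) ∨ ¬¬¬(F ∧ F)
  [1] F ∨ ¬¬¬(F ∧ F)
  [2] ¬¬¬(F ∧ F)
  [3] ¬(F ∧ F)
  [4] ¬F ∨ ¬F
  [5] ¬F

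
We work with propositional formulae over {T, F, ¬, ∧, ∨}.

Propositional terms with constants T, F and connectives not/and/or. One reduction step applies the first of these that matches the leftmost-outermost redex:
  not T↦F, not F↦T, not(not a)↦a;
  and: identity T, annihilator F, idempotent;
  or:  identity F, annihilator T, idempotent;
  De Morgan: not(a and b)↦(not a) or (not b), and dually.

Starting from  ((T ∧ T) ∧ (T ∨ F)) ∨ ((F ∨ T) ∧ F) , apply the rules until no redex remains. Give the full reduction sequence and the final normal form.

Answer: normal form = T  (in 4 steps)

Reduction:
  start: ((T ∧ T) ∧ (T ∨ F)) ∨ ((F ∨ T) ∧ F)
  [1] (T ∧ (T ∨ F)) ∨ ((F ∨ T) ∧ F)
  [2] (T ∨ F) ∨ ((F ∨ T) ∧ F)
  [3] T ∨ ((F ∨ T) ∧ F)
  [4] T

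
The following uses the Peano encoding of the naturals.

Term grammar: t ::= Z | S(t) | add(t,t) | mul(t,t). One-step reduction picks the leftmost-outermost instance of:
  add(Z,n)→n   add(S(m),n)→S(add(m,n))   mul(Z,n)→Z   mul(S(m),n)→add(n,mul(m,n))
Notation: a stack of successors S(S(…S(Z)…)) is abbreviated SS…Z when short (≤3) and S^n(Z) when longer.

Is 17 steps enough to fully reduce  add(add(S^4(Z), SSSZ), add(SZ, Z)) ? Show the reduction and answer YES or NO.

  start: add(add(S^4(Z), SSSZ), add(SZ, Z))
  →1  add(S(add(SSSZ, SSSZ)), add(SZ, Z))
  →2  S(add(add(SSSZ, SSSZ), add(SZ, Z)))
  →3  S(add(S(add(SSZ, SSSZ)), add(SZ, Z)))
  →4  S(S(add(add(SSZ, SSSZ), add(SZ, Z))))
  →5  S(S(add(S(add(SZ, SSSZ)), add(SZ, Z))))
  →6  S(S(S(add(add(SZ, SSSZ), add(SZ, Z)))))
  →7  S(S(S(add(S(add(Z, SSSZ)), add(SZ, Z)))))
  →8  S(S(S(S(add(add(Z, SSSZ), add(SZ, Z))))))
  →9  S(S(S(S(add(SSSZ, add(SZ, Z))))))
  →10  S(S(S(S(S(add(SSZ, add(SZ, Z)))))))
  →11  S(S(S(S(S(S(add(SZ, add(SZ, Z))))))))
  →12  S(S(S(S(S(S(S(add(Z, add(SZ, Z)))))))))
  →13  S(S(S(S(S(S(S(add(SZ, Z))))))))
  →14  S(S(S(S(S(S(S(S(add(Z, Z)))))))))
  →15  S^8(Z)

Answer: YES — reaches normal form S^8(Z) in 15 ≤ 17 steps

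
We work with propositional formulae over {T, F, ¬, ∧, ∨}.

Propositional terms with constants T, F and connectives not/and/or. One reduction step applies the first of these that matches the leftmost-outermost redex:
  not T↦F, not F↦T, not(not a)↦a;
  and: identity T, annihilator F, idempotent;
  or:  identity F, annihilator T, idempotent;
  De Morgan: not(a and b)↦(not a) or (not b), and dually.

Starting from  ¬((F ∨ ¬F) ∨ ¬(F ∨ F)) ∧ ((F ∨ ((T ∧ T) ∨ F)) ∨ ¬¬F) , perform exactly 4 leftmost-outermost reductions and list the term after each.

  start: ¬((F ∨ ¬F) ∨ ¬(F ∨ F)) ∧ ((F ∨ ((T ∧ T) ∨ F)) ∨ ¬¬F)
  [1] (¬(F ∨ ¬F) ∧ ¬¬(F ∨ F)) ∧ ((F ∨ ((T ∧ T) ∨ F)) ∨ ¬¬F)
  [2] ((¬F ∧ ¬¬F) ∧ ¬¬(F ∨ F)) ∧ ((F ∨ ((T ∧ T) ∨ F)) ∨ ¬¬F)
  [3] ((T ∧ ¬¬F) ∧ ¬¬(F ∨ F)) ∧ ((F ∨ ((T ∧ T) ∨ F)) ∨ ¬¬F)
  [4] (¬¬F ∧ ¬¬(F ∨ F)) ∧ ((F ∨ ((T ∧ T) ∨ F)) ∨ ¬¬F)

Answer: after 4 steps: (¬¬F ∧ ¬¬(F ∨ F)) ∧ ((F ∨ ((T ∧ T) ∨ F)) ∨ ¬¬F)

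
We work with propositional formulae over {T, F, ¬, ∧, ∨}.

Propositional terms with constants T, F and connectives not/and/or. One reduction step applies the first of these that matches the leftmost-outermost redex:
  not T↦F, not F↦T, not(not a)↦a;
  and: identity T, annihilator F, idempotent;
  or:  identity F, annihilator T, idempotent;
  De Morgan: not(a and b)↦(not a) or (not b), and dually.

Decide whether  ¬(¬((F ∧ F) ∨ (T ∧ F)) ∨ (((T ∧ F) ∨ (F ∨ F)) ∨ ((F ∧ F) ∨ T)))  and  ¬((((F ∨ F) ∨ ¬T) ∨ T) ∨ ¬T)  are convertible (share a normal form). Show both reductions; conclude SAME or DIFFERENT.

Term A:
  start: ¬(¬((F ∧ F) ∨ (T ∧ F)) ∨ (((T ∧ F) ∨ (F ∨ F)) ∨ ((F ∧ F) ∨ T)))
  step 1: ¬¬((F ∧ F) ∨ (T ∧ F)) ∧ ¬(((T ∧ F) ∨ (F ∨ F)) ∨ ((F ∧ F) ∨ T))
  step 2: ((F ∧ F) ∨ (T ∧ F)) ∧ ¬(((T ∧ F) ∨ (F ∨ F)) ∨ ((F ∧ F) ∨ T))
  step 3: (F ∨ (T ∧ F)) ∧ ¬(((T ∧ F) ∨ (F ∨ F)) ∨ ((F ∧ F) ∨ T))
  step 4: (T ∧ F) ∧ ¬(((T ∧ F) ∨ (F ∨ F)) ∨ ((F ∧ F) ∨ T))
  step 5: F ∧ ¬(((T ∧ F) ∨ (F ∨ F)) ∨ ((F ∧ F) ∨ T))
  step 6: F

Term B:
  start: ¬((((F ∨ F) ∨ ¬T) ∨ T) ∨ ¬T)
  step 1: ¬(((F ∨ F) ∨ ¬T) ∨ T) ∧ ¬¬T
  step 2: (¬((F ∨ F) ∨ ¬T) ∧ ¬T) ∧ ¬¬T
  step 3: ((¬(F ∨ F) ∧ ¬¬T) ∧ ¬T) ∧ ¬¬T
  step 4: (((¬F ∧ ¬F) ∧ ¬¬T) ∧ ¬T) ∧ ¬¬T
  step 5: ((¬F ∧ ¬¬T) ∧ ¬T) ∧ ¬¬T
  step 6: ((T ∧ ¬¬T) ∧ ¬T) ∧ ¬¬T
  step 7: (¬¬T ∧ ¬T) ∧ ¬¬T
  step 8: (T ∧ ¬T) ∧ ¬¬T
  step 9: ¬T ∧ ¬¬T
  step 10: F ∧ ¬¬T
  step 11: F

Answer: SAME — A ⇓ F, B ⇓ F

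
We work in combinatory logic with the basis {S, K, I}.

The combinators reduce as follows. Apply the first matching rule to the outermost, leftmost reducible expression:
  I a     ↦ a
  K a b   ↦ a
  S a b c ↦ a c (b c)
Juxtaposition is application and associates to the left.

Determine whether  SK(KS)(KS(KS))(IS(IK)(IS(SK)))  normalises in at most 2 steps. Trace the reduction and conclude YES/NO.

  start: SK(KS)(KS(KS))(IS(IK)(IS(SK)))
  step 1: K(KS(KS))(KS(KS(KS)))(IS(IK)(IS(SK)))
  step 2: KS(KS)(IS(IK)(IS(SK)))

Answer: NO — after 2 steps the term is KS(KS)(IS(IK)(IS(SK))), not yet normal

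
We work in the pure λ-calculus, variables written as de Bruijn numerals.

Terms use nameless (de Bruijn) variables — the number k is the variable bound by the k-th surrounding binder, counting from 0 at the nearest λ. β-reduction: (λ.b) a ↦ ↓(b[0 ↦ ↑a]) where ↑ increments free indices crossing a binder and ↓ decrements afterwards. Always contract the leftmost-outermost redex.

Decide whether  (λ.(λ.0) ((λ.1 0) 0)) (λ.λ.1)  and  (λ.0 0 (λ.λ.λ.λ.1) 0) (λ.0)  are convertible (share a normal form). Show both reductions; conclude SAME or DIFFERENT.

Term A:
  start: (λ.(λ.0) ((λ.1 0) 0)) (λ.λ.1)
  [1] (λ.0) ((λ.(λ.λ.1) 0) (λ.λ.1))
  [2] (λ.(λ.λ.1) 0) (λ.λ.1)
  [3] (λ.λ.1) (λ.λ.1)
  [4] λ.λ.λ.1

Term B:
  start: (λ.0 0 (λ.λ.λ.λ.1) 0) (λ.0)
  [1] (λ.0) (λ.0) (λ.λ.λ.λ.1) (λ.0)
  [2] (λ.0) (λ.λ.λ.λ.1) (λ.0)
  [3] (λ.λ.λ.λ.1) (λ.0)
  [4] λ.λ.λ.1

Answer: SAME — A ⇓ λ.λ.λ.1, B ⇓ λ.λ.λ.1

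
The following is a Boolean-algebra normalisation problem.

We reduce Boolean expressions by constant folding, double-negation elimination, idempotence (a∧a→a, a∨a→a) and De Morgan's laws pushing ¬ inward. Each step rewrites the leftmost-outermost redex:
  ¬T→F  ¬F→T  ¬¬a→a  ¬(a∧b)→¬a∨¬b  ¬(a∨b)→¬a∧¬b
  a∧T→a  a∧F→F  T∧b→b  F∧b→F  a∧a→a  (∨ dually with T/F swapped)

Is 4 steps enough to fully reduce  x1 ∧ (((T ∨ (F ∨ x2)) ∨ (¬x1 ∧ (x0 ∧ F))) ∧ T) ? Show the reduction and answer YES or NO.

Answer: YES — reaches normal form x1 in 4 ≤ 4 steps

Reduction:
  start: x1 ∧ (((T ∨ (F ∨ x2)) ∨ (¬x1 ∧ (x0 ∧ F))) ∧ T)
  step 1: x1 ∧ ((T ∨ (F ∨ x2)) ∨ (¬x1 ∧ (x0 ∧ F)))
  step 2: x1 ∧ (T ∨ (¬x1 ∧ (x0 ∧ F)))
  step 3: x1 ∧ T
  step 4: x1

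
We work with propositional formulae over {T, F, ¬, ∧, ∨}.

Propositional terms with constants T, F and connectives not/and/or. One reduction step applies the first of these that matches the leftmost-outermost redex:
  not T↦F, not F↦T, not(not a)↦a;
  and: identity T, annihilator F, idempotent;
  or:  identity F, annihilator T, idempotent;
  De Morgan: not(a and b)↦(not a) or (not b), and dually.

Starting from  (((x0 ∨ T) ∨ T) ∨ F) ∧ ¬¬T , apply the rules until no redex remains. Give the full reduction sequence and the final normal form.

  start: (((x0 ∨ T) ∨ T) ∨ F) ∧ ¬¬T
  [1] ((x0 ∨ T) ∨ T) ∧ ¬¬T
  [2] T ∧ ¬¬T
  [3] ¬¬T
  [4] T

Answer: normal form = T  (in 4 steps)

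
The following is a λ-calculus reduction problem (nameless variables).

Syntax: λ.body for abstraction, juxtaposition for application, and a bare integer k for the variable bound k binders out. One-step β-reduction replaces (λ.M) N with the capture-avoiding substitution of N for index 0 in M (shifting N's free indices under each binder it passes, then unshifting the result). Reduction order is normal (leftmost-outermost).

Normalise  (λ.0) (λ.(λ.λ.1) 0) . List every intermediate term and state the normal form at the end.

Answer: normal form = λ.λ.1  (in 2 steps)

Working:
  start: (λ.0) (λ.(λ.λ.1) 0)
  [1] λ.(λ.λ.1) 0
  [2] λ.λ.1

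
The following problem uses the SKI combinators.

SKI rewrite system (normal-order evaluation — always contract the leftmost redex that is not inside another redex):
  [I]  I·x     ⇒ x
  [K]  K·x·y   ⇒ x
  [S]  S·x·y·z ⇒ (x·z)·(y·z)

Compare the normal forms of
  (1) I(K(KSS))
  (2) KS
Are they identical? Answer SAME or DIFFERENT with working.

Answer: SAME — A ⇓ KS, B ⇓ KS

Working:
Term A:
  start: I(K(KSS))
  [1] K(KSS)
  [2] KS

Term B:
  start: KS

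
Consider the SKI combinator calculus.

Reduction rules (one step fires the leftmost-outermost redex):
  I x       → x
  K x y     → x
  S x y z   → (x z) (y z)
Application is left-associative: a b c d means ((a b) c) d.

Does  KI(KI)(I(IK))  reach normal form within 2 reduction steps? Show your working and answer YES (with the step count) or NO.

Answer: NO — after 2 steps the term is I(IK), not yet normal

Working:
  start: KI(KI)(I(IK))
  step 1: I(I(IK))
  step 2: I(IK)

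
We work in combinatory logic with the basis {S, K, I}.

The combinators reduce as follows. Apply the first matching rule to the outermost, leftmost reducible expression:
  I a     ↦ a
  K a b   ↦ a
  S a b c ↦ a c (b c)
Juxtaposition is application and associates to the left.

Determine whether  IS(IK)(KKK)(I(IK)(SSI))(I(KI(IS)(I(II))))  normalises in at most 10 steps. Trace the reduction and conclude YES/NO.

Answer: YES — reaches normal form SSI in 7 ≤ 10 steps

Derivation:
  start: IS(IK)(KKK)(I(IK)(SSI))(I(KI(IS)(I(II))))
  →1  S(IK)(KKK)(I(IK)(SSI))(I(KI(IS)(I(II))))
  →2  IK(I(IK)(SSI))(KKK(I(IK)(SSI)))(I(KI(IS)(I(II))))
  →3  K(I(IK)(SSI))(KKK(I(IK)(SSI)))(I(KI(IS)(I(II))))
  →4  I(IK)(SSI)(I(KI(IS)(I(II))))
  →5  IK(SSI)(I(KI(IS)(I(II))))
  →6  K(SSI)(I(KI(IS)(I(II))))
  →7  SSI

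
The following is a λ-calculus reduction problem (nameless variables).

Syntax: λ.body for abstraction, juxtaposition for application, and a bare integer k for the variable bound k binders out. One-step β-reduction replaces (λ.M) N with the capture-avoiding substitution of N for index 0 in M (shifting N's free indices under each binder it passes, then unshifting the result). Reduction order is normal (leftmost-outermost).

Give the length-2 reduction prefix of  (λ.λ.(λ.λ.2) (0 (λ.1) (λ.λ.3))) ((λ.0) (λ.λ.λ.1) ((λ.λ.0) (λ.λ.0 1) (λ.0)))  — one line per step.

Answer: after 2 steps: λ.λ.1

Reduction:
  start: (λ.λ.(λ.λ.2) (0 (λ.1) (λ.λ.3))) ((λ.0) (λ.λ.λ.1) ((λ.λ.0) (λ.λ.0 1) (λ.0)))
  →1  λ.(λ.λ.2) (0 (λ.1) (λ.λ.(λ.0) (λ.λ.λ.1) ((λ.λ.0) (λ.λ.0 1) (λ.0))))
  →2  λ.λ.1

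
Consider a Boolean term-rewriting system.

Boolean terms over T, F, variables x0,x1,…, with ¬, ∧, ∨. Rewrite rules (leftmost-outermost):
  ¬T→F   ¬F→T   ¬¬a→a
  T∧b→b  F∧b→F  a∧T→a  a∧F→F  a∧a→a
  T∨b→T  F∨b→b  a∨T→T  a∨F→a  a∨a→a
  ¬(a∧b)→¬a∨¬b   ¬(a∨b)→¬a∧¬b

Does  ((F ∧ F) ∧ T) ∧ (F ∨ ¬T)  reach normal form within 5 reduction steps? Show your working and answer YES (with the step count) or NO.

Answer: YES — reaches normal form F in 3 ≤ 5 steps

Reduction:
  start: ((F ∧ F) ∧ T) ∧ (F ∨ ¬T)
  step 1: (F ∧ F) ∧ (F ∨ ¬T)
  step 2: F ∧ (F ∨ ¬T)
  step 3: F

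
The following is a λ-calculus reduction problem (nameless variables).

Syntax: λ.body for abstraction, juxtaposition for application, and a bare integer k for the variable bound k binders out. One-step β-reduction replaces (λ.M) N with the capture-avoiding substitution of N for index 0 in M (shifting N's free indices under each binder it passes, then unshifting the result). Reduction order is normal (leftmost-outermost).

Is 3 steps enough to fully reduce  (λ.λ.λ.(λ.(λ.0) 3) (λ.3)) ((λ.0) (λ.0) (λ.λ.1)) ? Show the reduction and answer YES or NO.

Answer: NO — after 3 steps the term is λ.λ.(λ.0) (λ.0) (λ.λ.1), not yet normal

Derivation:
  start: (λ.λ.λ.(λ.(λ.0) 3) (λ.3)) ((λ.0) (λ.0) (λ.λ.1))
  [1] λ.λ.(λ.(λ.0) ((λ.0) (λ.0) (λ.λ.1))) (λ.(λ.0) (λ.0) (λ.λ.1))
  [2] λ.λ.(λ.0) ((λ.0) (λ.0) (λ.λ.1))
  [3] λ.λ.(λ.0) (λ.0) (λ.λ.1)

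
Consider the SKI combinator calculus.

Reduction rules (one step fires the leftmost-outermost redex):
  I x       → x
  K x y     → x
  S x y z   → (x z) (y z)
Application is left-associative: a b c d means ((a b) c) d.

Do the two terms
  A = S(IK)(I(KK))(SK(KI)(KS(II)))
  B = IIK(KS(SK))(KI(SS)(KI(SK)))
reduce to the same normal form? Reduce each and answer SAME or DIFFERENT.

Answer: SAME — A ⇓ S, B ⇓ S

Reduction:
Term A:
  start: S(IK)(I(KK))(SK(KI)(KS(II)))
  step 1: IK(SK(KI)(KS(II)))(I(KK)(SK(KI)(KS(II))))
  step 2: K(SK(KI)(KS(II)))(I(KK)(SK(KI)(KS(II))))
  step 3: SK(KI)(KS(II))
  step 4: K(KS(II))(KI(KS(II)))
  step 5: KS(II)
  step 6: S

Term B:
  start: IIK(KS(SK))(KI(SS)(KI(SK)))
  step 1: IK(KS(SK))(KI(SS)(KI(SK)))
  step 2: K(KS(SK))(KI(SS)(KI(SK)))
  step 3: KS(SK)
  step 4: S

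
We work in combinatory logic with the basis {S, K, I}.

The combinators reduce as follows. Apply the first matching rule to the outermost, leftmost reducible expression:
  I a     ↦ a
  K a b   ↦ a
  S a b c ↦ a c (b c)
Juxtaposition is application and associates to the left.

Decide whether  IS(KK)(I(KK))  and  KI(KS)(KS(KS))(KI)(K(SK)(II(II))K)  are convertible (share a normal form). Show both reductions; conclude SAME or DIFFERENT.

Answer: DIFFERENT — A ⇓ S(KK)(KK), B ⇓ S(KI)(SKK)

Reduction:
Term A:
  start: IS(KK)(I(KK))
  [1] S(KK)(I(KK))
  [2] S(KK)(KK)

Term B:
  start: KI(KS)(KS(KS))(KI)(K(SK)(II(II))K)
  [1] I(KS(KS))(KI)(K(SK)(II(II))K)
  [2] KS(KS)(KI)(K(SK)(II(II))K)
  [3] S(KI)(K(SK)(II(II))K)
  [4] S(KI)(SKK)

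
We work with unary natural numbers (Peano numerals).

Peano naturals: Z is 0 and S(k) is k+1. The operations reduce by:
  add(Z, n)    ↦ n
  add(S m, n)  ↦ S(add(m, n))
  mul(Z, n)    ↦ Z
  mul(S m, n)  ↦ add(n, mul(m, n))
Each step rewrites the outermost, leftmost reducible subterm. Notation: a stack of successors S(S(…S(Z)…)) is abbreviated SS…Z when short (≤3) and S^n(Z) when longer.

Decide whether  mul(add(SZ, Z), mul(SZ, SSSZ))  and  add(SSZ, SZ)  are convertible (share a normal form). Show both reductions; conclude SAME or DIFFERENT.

Term A:
  start: mul(add(SZ, Z), mul(SZ, SSSZ))
  step 1: mul(S(add(Z, Z)), mul(SZ, SSSZ))
  step 2: add(mul(SZ, SSSZ), mul(add(Z, Z), mul(SZ, SSSZ)))
  step 3: add(add(SSSZ, mul(Z, SSSZ)), mul(add(Z, Z), mul(SZ, SSSZ)))
  step 4: add(S(add(SSZ, mul(Z, SSSZ))), mul(add(Z, Z), mul(SZ, SSSZ)))
  step 5: S(add(add(SSZ, mul(Z, SSSZ)), mul(add(Z, Z), mul(SZ, SSSZ))))
  step 6: S(add(S(add(SZ, mul(Z, SSSZ))), mul(add(Z, Z), mul(SZ, SSSZ))))
  step 7: S(S(add(add(SZ, mul(Z, SSSZ)), mul(add(Z, Z), mul(SZ, SSSZ)))))
  step 8: S(S(add(S(add(Z, mul(Z, SSSZ))), mul(add(Z, Z), mul(SZ, SSSZ)))))
  step 9: S(S(S(add(add(Z, mul(Z, SSSZ)), mul(add(Z, Z), mul(SZ, SSSZ))))))
  step 10: S(S(S(add(mul(Z, SSSZ), mul(add(Z, Z), mul(SZ, SSSZ))))))
  step 11: S(S(S(add(Z, mul(add(Z, Z), mul(SZ, SSSZ))))))
  step 12: S(S(S(mul(add(Z, Z), mul(SZ, SSSZ)))))
  step 13: S(S(S(mul(Z, mul(SZ, SSSZ)))))
  step 14: SSSZ

Term B:
  start: add(SSZ, SZ)
  step 1: S(add(SZ, SZ))
  step 2: S(S(add(Z, SZ)))
  step 3: SSSZ

Answer: SAME — A ⇓ SSSZ, B ⇓ SSSZ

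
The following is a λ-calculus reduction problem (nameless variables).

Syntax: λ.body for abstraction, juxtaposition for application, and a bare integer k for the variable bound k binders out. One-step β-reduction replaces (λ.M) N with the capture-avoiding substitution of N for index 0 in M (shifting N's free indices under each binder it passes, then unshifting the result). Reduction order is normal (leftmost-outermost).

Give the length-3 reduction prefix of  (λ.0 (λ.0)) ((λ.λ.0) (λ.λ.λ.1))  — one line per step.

Answer: after 3 steps: λ.0

Derivation:
  start: (λ.0 (λ.0)) ((λ.λ.0) (λ.λ.λ.1))
  step 1: (λ.λ.0) (λ.λ.λ.1) (λ.0)
  step 2: (λ.0) (λ.0)
  step 3: λ.0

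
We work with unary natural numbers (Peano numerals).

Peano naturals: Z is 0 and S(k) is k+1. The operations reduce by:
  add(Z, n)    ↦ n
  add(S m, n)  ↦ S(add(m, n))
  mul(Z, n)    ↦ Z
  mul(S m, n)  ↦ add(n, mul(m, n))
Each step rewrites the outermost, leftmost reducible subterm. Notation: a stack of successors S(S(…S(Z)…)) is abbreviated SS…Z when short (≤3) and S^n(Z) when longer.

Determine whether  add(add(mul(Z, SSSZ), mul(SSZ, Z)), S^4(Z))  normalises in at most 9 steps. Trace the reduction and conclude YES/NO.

Answer: YES — reaches normal form S^4(Z) in 8 ≤ 9 steps

Derivation:
  start: add(add(mul(Z, SSSZ), mul(SSZ, Z)), S^4(Z))
  [1] add(add(Z, mul(SSZ, Z)), S^4(Z))
  [2] add(mul(SSZ, Z), S^4(Z))
  [3] add(add(Z, mul(SZ, Z)), S^4(Z))
  [4] add(mul(SZ, Z), S^4(Z))
  [5] add(add(Z, mul(Z, Z)), S^4(Z))
  [6] add(mul(Z, Z), S^4(Z))
  [7] add(Z, S^4(Z))
  [8] S^4(Z)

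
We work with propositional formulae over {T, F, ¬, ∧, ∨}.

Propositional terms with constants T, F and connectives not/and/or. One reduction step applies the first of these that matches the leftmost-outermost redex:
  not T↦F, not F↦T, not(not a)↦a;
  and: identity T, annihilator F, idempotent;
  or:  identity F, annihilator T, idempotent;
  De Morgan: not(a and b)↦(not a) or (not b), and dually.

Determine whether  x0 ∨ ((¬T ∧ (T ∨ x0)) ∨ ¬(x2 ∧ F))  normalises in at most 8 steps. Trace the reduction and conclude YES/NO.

Answer: YES — reaches normal form T in 7 ≤ 8 steps

Derivation:
  start: x0 ∨ ((¬T ∧ (T ∨ x0)) ∨ ¬(x2 ∧ F))
  [1] x0 ∨ ((F ∧ (T ∨ x0)) ∨ ¬(x2 ∧ F))
  [2] x0 ∨ (F ∨ ¬(x2 ∧ F))
  [3] x0 ∨ ¬(x2 ∧ F)
  [4] x0 ∨ (¬x2 ∨ ¬F)
  [5] x0 ∨ (¬x2 ∨ T)
  [6] x0 ∨ T
  [7] T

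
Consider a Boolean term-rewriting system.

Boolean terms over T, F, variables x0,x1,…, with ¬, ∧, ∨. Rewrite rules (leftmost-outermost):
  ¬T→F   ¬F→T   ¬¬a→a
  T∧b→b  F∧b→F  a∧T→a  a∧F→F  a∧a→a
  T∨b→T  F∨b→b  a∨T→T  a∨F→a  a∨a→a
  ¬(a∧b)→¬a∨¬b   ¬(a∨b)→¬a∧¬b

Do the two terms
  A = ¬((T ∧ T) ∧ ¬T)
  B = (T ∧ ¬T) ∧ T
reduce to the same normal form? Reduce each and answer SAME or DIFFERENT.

Term A:
  start: ¬((T ∧ T) ∧ ¬T)
  [1] ¬(T ∧ T) ∨ ¬¬T
  [2] (¬T ∨ ¬T) ∨ ¬¬T
  [3] ¬T ∨ ¬¬T
  [4] F ∨ ¬¬T
  [5] ¬¬T
  [6] T

Term B:
  start: (T ∧ ¬T) ∧ T
  [1] T ∧ ¬T
  [2] ¬T
  [3] F

Answer: DIFFERENT — A ⇓ T, B ⇓ F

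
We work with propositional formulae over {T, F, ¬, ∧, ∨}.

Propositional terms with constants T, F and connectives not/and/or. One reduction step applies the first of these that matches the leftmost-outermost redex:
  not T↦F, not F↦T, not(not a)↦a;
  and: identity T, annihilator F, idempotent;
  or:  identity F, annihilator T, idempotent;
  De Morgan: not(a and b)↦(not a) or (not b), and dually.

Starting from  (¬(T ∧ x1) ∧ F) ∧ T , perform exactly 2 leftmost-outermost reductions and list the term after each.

  start: (¬(T ∧ x1) ∧ F) ∧ T
  step 1: ¬(T ∧ x1) ∧ F
  step 2: F

Answer: after 2 steps: F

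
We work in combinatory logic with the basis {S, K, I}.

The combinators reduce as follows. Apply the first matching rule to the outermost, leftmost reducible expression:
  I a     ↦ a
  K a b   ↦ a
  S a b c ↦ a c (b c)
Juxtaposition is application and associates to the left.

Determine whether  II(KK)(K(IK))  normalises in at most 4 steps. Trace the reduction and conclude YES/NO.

Answer: YES — reaches normal form K in 3 ≤ 4 steps

Working:
  start: II(KK)(K(IK))
  [1] I(KK)(K(IK))
  [2] KK(K(IK))
  [3] K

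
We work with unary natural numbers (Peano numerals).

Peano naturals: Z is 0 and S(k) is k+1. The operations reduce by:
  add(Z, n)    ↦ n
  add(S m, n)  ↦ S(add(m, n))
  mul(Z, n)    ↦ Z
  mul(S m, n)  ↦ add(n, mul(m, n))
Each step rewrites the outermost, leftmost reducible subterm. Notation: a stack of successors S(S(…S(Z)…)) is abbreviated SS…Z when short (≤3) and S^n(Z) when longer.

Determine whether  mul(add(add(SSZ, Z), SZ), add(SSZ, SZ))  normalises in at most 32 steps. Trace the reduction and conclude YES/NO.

Answer: YES — reaches normal form S^9(Z) in 31 ≤ 32 steps

Derivation:
  start: mul(add(add(SSZ, Z), SZ), add(SSZ, SZ))
  step 1: mul(add(S(add(SZ, Z)), SZ), add(SSZ, SZ))
  step 2: mul(S(add(add(SZ, Z), SZ)), add(SSZ, SZ))
  step 3: add(add(SSZ, SZ), mul(add(add(SZ, Z), SZ), add(SSZ, SZ)))
  step 4: add(S(add(SZ, SZ)), mul(add(add(SZ, Z), SZ), add(SSZ, SZ)))
  step 5: S(add(add(SZ, SZ), mul(add(add(SZ, Z), SZ), add(SSZ, SZ))))
  step 6: S(add(S(add(Z, SZ)), mul(add(add(SZ, Z), SZ), add(SSZ, SZ))))
  step 7: S(S(add(add(Z, SZ), mul(add(add(SZ, Z), SZ), add(SSZ, SZ)))))
  step 8: S(S(add(SZ, mul(add(add(SZ, Z), SZ), add(SSZ, SZ)))))
  step 9: S(S(S(add(Z, mul(add(add(SZ, Z), SZ), add(SSZ, SZ))))))
  step 10: S(S(S(mul(add(add(SZ, Z), SZ), add(SSZ, SZ)))))
  step 11: S(S(S(mul(add(S(add(Z, Z)), SZ), add(SSZ, SZ)))))
  step 12: S(S(S(mul(S(add(add(Z, Z), SZ)), add(SSZ, SZ)))))
  step 13: S(S(S(add(add(SSZ, SZ), mul(add(add(Z, Z), SZ), add(SSZ, SZ))))))
  step 14: S(S(S(add(S(add(SZ, SZ)), mul(add(add(Z, Z), SZ), add(SSZ, SZ))))))
  step 15: S(S(S(S(add(add(SZ, SZ), mul(add(add(Z, Z), SZ), add(SSZ, SZ)))))))
  step 16: S(S(S(S(add(S(add(Z, SZ)), mul(add(add(Z, Z), SZ), add(SSZ, SZ)))))))
  step 17: S(S(S(S(S(add(add(Z, SZ), mul(add(add(Z, Z), SZ), add(SSZ, SZ))))))))
  step 18: S(S(S(S(S(add(SZ, mul(add(add(Z, Z), SZ), add(SSZ, SZ))))))))
  step 19: S(S(S(S(S(S(add(Z, mul(add(add(Z, Z), SZ), add(SSZ, SZ)))))))))
  step 20: S(S(S(S(S(S(mul(add(add(Z, Z), SZ), add(SSZ, SZ))))))))
  step 21: S(S(S(S(S(S(mul(add(Z, SZ), add(SSZ, SZ))))))))
  step 22: S(S(S(S(S(S(mul(SZ, add(SSZ, SZ))))))))
  step 23: S(S(S(S(S(S(add(add(SSZ, SZ), mul(Z, add(SSZ, SZ)))))))))
  step 24: S(S(S(S(S(S(add(S(add(SZ, SZ)), mul(Z, add(SSZ, SZ)))))))))
  step 25: S(S(S(S(S(S(S(add(add(SZ, SZ), mul(Z, add(SSZ, SZ))))))))))
  step 26: S(S(S(S(S(S(S(add(S(add(Z, SZ)), mul(Z, add(SSZ, SZ))))))))))
  step 27: S(S(S(S(S(S(S(S(add(add(Z, SZ), mul(Z, add(SSZ, SZ)))))))))))
  step 28: S(S(S(S(S(S(S(S(add(SZ, mul(Z, add(SSZ, SZ)))))))))))
  step 29: S(S(S(S(S(S(S(S(S(add(Z, mul(Z, add(SSZ, SZ))))))))))))
  step 30: S(S(S(S(S(S(S(S(S(mul(Z, add(SSZ, SZ)))))))))))
  step 31: S^9(Z)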